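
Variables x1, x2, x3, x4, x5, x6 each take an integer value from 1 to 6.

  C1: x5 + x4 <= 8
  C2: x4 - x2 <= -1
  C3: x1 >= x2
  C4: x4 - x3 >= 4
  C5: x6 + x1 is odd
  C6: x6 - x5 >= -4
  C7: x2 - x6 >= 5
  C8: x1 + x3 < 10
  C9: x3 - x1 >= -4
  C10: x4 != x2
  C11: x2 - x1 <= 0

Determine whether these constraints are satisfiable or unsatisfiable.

Constraints 2, 4, 9, and 11 give x2 − x4 ≥ 1, x4 − x3 ≥ 4, x3 − x1 ≥ -4, x1 − x2 ≥ 0.
Adding all 4 inequalities: the left sides telescope to 0, and the right sides sum to 1 + 4 + (-4) + 0 = 1. So 0 ≥ 1, which is false.

Unsatisfiable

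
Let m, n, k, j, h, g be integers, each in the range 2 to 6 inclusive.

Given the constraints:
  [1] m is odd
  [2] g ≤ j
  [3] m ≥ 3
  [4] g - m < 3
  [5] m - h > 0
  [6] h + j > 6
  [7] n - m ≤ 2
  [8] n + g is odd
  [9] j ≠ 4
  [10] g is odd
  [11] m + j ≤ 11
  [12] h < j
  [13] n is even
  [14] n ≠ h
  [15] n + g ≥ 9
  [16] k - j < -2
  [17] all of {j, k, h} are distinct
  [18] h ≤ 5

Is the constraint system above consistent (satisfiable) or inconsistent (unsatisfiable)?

Satisfiable

Take m = 5, n = 6, k = 2, j = 5, h = 3, g = 5. Then constraint 4: g - m = 0; constraint 5: m - h = 2; constraint 6: h + j = 8, and every other listed constraint is also met.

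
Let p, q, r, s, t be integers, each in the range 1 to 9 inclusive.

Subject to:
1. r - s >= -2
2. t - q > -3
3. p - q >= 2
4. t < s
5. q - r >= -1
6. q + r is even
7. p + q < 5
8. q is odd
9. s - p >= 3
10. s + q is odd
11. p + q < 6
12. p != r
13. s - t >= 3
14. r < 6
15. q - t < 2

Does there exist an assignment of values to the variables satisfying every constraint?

Unsatisfiable

Constraints 1, 3, 5, and 9 give s − p ≥ 3, p − q ≥ 2, q − r ≥ -1, r − s ≥ -2.
Adding all 4 inequalities: the left sides telescope to 0, and the right sides sum to 3 + 2 + (-1) + (-2) = 2. So 0 ≥ 2, which is false.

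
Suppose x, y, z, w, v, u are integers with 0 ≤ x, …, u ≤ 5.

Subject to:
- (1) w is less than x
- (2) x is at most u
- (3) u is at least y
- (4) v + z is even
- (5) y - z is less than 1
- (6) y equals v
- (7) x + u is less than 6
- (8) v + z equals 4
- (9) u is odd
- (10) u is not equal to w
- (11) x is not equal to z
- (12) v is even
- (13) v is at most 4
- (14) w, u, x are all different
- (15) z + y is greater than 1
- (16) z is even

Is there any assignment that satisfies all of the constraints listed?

Setting (x, y, z, w, v, u) = (1, 2, 2, 0, 2, 3) satisfies everything: constraint 5: y - z = 0; constraint 7: x + u = 4, and the others follow.

Satisfiable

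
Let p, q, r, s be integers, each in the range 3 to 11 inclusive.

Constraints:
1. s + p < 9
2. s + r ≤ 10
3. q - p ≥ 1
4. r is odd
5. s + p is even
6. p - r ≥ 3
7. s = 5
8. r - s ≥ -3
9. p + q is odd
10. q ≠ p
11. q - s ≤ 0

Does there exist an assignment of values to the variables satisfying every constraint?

Constraints 3, 6, 8, and 11 give r − s ≥ -3, s − q ≥ 0, q − p ≥ 1, p − r ≥ 3.
Adding all 4 inequalities: the left sides telescope to 0, and the right sides sum to (-3) + 0 + 1 + 3 = 1. So 0 ≥ 1, which is false.

Unsatisfiable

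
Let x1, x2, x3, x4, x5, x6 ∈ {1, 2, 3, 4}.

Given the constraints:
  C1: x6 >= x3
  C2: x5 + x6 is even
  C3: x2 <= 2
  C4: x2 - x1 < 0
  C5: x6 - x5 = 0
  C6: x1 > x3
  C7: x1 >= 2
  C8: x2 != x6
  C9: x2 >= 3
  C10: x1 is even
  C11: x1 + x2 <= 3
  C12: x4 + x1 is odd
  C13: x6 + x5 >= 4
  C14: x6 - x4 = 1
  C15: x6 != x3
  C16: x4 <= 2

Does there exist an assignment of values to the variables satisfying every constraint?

From constraint 7: x1 ≥ 2. From constraint 9: x2 ≥ 3. Hence x1 + x2 ≥ 5. But constraint 11 requires x1 + x2 ≤ 3, and 3 < 5. Contradiction.

Unsatisfiable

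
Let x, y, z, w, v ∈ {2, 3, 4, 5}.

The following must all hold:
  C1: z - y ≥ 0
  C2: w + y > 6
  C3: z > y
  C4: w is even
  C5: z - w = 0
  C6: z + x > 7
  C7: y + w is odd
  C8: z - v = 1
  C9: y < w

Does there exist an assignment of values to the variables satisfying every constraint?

Try x = 4, y = 3, z = 4, w = 4, v = 3.
Check constraint 1: z - y = 1; constraint 2: w + y = 7. The remaining constraints are straightforward to verify.

Satisfiable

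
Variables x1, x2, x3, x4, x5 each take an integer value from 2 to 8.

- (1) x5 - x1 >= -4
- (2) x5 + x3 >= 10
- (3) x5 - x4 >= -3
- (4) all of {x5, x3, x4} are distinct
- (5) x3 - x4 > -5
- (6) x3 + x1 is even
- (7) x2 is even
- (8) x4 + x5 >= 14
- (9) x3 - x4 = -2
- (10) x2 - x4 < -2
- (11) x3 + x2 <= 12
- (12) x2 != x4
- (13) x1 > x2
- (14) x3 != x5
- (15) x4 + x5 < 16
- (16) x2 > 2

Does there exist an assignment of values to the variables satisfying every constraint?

Satisfiable

Setting (x1, x2, x3, x4, x5) = (8, 4, 6, 8, 7) satisfies everything: constraint 1: x5 - x1 = -1; constraint 2: x5 + x3 = 13, and the others follow.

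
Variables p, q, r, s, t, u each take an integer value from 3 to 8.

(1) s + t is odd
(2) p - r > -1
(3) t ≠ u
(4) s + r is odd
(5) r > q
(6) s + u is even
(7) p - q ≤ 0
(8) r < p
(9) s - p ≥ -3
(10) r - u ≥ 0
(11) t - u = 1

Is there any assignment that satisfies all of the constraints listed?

Unsatisfiable

Constraints 5, 7, and 8 give p ≤ q, q < r, r < p. Chaining: p ≤ q < r < p, which forces p < p — impossible.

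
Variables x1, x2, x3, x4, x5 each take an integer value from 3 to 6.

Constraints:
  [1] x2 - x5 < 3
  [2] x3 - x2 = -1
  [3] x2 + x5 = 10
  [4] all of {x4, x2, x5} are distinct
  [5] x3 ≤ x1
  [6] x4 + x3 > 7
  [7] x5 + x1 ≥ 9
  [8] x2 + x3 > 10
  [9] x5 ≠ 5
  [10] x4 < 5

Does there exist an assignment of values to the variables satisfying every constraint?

Satisfiable

Setting (x1, x2, x3, x4, x5) = (6, 6, 5, 3, 4) satisfies everything: constraint 1: x2 - x5 = 2; constraint 2: x3 - x2 = -1; constraint 3: x2 + x5 = 10, and the others follow.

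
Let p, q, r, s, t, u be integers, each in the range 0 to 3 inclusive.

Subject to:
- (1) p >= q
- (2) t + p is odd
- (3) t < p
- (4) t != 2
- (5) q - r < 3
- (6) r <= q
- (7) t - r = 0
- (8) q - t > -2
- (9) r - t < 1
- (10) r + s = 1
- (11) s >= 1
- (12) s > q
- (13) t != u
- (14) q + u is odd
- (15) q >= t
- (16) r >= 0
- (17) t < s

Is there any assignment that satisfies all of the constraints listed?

Satisfiable

Setting (p, q, r, s, t, u) = (1, 0, 0, 1, 0, 3) satisfies everything: constraint 5: q - r = 0; constraint 7: t - r = 0, and the others follow.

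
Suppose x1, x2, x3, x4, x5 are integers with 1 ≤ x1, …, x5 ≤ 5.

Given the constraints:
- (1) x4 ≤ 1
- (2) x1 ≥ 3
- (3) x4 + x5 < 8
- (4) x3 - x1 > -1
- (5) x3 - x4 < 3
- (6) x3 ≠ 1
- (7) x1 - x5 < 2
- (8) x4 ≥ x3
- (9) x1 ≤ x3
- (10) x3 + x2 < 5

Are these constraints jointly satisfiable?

From constraints 2 and 9: x3 ≥ x1 and x1 ≥ 3, so x3 ≥ 3. From constraints 1 and 8: x3 ≤ x4 and x4 ≤ 1, so x3 ≤ 1. But 1 < 3, so no value of x3 works.

Unsatisfiable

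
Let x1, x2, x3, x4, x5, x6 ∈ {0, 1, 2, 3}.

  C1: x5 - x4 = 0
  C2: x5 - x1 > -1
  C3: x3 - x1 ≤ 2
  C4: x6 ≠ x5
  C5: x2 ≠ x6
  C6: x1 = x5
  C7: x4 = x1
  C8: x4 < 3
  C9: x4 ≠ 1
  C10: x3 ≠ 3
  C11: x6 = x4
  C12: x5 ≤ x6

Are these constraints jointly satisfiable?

From constraints 6, 7, and 11, x6 = x4 = x1 = x5, so x6 = x5. But constraint 4 says x6 ≠ x5. Contradiction.

Unsatisfiable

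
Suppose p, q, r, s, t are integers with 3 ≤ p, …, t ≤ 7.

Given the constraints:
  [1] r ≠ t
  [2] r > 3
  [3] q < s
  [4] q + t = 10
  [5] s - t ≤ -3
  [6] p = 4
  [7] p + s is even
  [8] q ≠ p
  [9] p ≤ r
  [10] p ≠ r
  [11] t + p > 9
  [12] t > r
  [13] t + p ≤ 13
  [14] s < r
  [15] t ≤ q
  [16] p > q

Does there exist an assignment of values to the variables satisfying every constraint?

Constraints 3, 12, 14, and 15 give q < s, s < r, r < t, t ≤ q. Chaining: q < s < r < t ≤ q, which forces q < q — impossible.

Unsatisfiable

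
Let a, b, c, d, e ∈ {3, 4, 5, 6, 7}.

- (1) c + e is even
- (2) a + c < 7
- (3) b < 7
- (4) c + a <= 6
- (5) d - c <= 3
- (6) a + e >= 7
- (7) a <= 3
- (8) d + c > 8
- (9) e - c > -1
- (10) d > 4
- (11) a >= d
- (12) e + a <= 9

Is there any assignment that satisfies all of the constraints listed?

Unsatisfiable

From constraint 10: d ≥ 5. From constraints 7 and 11: d ≤ a and a ≤ 3, so d ≤ 3. But 3 < 5, so no value of d works.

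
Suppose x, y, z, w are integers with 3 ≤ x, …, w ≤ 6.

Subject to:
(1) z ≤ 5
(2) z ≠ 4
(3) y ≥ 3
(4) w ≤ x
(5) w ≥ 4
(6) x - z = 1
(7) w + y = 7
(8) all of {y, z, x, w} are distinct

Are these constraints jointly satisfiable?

One satisfying assignment is x = 6, y = 3, z = 5, w = 4.
For the less obvious constraints — constraint 6: x - z = 1; constraint 7: w + y = 7 — and the others hold by inspection.

Satisfiable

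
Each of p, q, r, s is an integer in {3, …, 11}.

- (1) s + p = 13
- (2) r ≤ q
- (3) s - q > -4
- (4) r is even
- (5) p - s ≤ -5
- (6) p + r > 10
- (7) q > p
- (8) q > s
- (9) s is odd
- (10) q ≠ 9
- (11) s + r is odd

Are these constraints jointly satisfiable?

Setting (p, q, r, s) = (4, 11, 8, 9) satisfies everything: constraint 1: s + p = 13; constraint 3: s - q = -2, and the others follow.

Satisfiable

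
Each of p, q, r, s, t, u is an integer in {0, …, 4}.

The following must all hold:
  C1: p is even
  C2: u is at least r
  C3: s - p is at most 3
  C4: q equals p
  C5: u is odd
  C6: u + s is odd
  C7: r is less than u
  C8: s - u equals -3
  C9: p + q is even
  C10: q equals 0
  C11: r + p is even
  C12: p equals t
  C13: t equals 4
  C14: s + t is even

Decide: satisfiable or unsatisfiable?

Unsatisfiable

Constraint 10 fixes q = 0 and constraint 13 fixes t = 4. Constraints 4 and 12 give q = p = t, so q = t. But 0 ≠ 4 — contradiction.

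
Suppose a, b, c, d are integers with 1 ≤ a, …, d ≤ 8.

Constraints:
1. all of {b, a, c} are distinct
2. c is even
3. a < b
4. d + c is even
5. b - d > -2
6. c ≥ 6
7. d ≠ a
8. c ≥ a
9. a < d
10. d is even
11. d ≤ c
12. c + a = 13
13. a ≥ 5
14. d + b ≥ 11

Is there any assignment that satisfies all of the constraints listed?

The assignment a = 5, b = 6, c = 8, d = 6 works:
  constraint 5 holds since b - d = 0.
  constraint 12 holds since c + a = 13.
  constraint 14 holds since d + b = 12.
The rest check out directly.

Satisfiable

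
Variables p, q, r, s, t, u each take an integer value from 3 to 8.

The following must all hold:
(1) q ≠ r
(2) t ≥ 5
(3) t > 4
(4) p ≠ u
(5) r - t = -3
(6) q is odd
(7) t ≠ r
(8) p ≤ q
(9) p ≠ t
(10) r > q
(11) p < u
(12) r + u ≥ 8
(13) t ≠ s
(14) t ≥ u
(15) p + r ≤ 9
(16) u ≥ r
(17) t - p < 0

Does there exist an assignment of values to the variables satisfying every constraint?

Unsatisfiable

Constraints 8, 10, 14, 16, and 17 give t < p, p ≤ q, q < r, r ≤ u, u ≤ t. Chaining: t < p ≤ q < r ≤ u ≤ t, which forces t < t — impossible.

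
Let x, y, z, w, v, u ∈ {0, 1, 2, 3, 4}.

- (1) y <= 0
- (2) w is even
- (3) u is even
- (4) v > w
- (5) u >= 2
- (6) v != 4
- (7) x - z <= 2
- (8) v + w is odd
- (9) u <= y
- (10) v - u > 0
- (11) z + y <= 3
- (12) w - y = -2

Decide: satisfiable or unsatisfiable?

From constraint 5: u ≥ 2. From constraints 1 and 9: u ≤ y and y ≤ 0, so u ≤ 0. But 0 < 2, so no value of u works.

Unsatisfiable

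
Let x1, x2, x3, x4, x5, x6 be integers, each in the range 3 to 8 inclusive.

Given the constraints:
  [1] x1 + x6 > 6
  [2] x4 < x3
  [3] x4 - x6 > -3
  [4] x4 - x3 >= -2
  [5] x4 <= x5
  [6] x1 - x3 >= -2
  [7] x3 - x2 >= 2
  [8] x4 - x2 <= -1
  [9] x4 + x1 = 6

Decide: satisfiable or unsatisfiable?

Unsatisfiable

Constraints 4, 7, and 8 give x4 − x3 ≥ -2, x3 − x2 ≥ 2, x2 − x4 ≥ 1.
Adding all 3 inequalities: the left sides telescope to 0, and the right sides sum to (-2) + 2 + 1 = 1. So 0 ≥ 1, which is false.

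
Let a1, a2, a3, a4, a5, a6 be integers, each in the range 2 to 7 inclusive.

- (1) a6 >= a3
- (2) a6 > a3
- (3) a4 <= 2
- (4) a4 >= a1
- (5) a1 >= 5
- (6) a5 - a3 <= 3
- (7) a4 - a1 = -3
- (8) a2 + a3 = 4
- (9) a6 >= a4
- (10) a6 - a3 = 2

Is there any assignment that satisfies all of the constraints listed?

From constraints 4 and 5: a4 ≥ a1 and a1 ≥ 5, so a4 ≥ 5. From constraint 3: a4 ≤ 2. But 2 < 5, so no value of a4 works.

Unsatisfiable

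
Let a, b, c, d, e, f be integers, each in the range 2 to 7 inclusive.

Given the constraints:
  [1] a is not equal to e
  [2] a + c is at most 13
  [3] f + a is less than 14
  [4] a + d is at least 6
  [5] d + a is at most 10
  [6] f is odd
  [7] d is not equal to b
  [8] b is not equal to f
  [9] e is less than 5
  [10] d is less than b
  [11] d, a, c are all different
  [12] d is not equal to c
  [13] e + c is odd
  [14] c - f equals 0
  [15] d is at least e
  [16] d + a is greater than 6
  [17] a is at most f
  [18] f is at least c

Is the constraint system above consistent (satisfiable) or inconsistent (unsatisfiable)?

Satisfiable

One satisfying assignment is a = 5, b = 4, c = 7, d = 3, e = 2, f = 7.
For the less obvious constraints — constraint 2: a + c = 12; constraint 3: f + a = 12; constraint 4: a + d = 8 — and the others hold by inspection.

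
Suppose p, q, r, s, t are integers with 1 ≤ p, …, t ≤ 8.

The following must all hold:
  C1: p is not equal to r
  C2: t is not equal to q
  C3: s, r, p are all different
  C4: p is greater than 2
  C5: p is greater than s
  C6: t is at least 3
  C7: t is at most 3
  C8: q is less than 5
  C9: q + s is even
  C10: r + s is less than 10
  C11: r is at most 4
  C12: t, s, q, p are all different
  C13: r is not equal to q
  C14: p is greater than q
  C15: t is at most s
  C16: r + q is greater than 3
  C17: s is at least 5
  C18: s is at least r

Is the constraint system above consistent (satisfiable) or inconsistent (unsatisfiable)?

Satisfiable

The assignment p = 8, q = 1, r = 3, s = 5, t = 3 works:
  constraint 3 holds since values 5, 3, 8 are distinct.
  constraint 10 holds since r + s = 8.
  constraint 16 holds since r + q = 4.
The rest check out directly.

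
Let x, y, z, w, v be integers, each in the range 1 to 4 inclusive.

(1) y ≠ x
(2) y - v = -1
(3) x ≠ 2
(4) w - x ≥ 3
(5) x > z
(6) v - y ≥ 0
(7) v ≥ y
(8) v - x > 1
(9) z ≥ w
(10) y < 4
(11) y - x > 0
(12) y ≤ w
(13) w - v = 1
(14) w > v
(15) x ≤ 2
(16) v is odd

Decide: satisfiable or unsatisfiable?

Constraints 5, 7, 9, 11, and 14 give z < x, x < y, y ≤ v, v < w, w ≤ z. Chaining: z < x < y ≤ v < w ≤ z, which forces z < z — impossible.

Unsatisfiable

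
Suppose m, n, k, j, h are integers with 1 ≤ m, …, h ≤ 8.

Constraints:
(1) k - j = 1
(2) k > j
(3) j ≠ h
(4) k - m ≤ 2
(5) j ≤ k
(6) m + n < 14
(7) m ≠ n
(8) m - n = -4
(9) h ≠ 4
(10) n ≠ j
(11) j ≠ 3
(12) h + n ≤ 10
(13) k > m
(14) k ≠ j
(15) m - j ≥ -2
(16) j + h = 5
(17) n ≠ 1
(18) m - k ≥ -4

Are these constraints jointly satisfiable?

Satisfiable

Setting (m, n, k, j, h) = (4, 8, 5, 4, 1) satisfies everything: constraint 1: k - j = 1; constraint 4: k - m = 1, and the others follow.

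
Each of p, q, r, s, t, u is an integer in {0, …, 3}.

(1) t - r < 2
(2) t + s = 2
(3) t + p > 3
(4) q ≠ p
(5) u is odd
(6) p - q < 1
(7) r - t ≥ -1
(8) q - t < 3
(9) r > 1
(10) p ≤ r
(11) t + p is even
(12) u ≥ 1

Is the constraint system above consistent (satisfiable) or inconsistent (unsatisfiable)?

Try p = 2, q = 3, r = 3, s = 0, t = 2, u = 3.
Check constraint 1: t - r = -1; constraint 2: t + s = 2; constraint 3: t + p = 4. The remaining constraints are straightforward to verify.

Satisfiable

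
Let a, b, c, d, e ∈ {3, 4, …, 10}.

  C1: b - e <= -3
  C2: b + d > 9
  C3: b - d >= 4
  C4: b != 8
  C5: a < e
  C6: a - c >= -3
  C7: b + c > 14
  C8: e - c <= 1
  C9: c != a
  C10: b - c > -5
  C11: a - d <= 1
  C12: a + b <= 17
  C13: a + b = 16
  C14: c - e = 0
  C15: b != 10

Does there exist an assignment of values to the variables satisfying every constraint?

Unsatisfiable

Constraints 1, 3, 6, 8, and 11 give d − a ≥ -1, a − c ≥ -3, c − e ≥ -1, e − b ≥ 3, b − d ≥ 4.
Adding all 5 inequalities: the left sides telescope to 0, and the right sides sum to (-1) + (-3) + (-1) + 3 + 4 = 2. So 0 ≥ 2, which is false.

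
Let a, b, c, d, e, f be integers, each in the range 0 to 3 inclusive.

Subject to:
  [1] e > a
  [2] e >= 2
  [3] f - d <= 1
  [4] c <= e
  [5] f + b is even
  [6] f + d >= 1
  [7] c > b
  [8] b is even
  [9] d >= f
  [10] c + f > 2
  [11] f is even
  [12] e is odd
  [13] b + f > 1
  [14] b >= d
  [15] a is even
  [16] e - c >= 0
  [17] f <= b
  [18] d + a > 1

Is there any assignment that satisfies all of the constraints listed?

Satisfiable

Take a = 2, b = 2, c = 3, d = 2, e = 3, f = 2. Then constraint 3: f - d = 0; constraint 6: f + d = 4; constraint 10: c + f = 5, and every other listed constraint is also met.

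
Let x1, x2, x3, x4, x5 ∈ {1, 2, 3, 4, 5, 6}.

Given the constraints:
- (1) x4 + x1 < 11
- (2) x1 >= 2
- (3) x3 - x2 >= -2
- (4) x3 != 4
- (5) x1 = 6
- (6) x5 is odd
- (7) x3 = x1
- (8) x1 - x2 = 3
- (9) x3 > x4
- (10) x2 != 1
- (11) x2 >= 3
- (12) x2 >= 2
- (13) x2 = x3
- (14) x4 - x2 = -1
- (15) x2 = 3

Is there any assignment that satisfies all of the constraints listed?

Constraint 15 fixes x2 = 3 and constraint 5 fixes x1 = 6. Constraints 7 and 13 give x2 = x3 = x1, so x2 = x1. But 3 ≠ 6 — contradiction.

Unsatisfiable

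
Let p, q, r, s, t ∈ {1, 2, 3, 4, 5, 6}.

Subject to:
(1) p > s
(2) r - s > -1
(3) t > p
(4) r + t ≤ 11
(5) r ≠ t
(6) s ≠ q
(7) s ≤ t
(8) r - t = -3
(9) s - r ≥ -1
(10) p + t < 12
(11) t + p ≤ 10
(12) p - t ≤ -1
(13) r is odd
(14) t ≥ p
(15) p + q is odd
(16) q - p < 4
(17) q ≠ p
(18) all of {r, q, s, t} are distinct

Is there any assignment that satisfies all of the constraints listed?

Satisfiable

Take p = 3, q = 4, r = 3, s = 2, t = 6. Then constraint 2: r - s = 1; constraint 4: r + t = 9, and every other listed constraint is also met.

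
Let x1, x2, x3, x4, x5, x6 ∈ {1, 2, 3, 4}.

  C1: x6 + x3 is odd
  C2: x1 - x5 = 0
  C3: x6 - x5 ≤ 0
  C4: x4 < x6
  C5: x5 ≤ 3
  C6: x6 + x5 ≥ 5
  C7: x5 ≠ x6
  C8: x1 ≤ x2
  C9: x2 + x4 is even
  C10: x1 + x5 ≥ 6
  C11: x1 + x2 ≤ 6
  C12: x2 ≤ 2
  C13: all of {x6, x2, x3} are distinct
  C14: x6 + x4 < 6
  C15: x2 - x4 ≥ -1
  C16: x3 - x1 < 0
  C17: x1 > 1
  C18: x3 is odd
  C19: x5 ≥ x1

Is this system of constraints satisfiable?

Unsatisfiable

From constraints 8 and 12: x1 ≤ x2 ≤ 2. From constraint 5: x5 ≤ 3. Hence x1 + x5 ≤ 5. But constraint 10 requires x1 + x5 ≥ 6, and 6 > 5. Contradiction.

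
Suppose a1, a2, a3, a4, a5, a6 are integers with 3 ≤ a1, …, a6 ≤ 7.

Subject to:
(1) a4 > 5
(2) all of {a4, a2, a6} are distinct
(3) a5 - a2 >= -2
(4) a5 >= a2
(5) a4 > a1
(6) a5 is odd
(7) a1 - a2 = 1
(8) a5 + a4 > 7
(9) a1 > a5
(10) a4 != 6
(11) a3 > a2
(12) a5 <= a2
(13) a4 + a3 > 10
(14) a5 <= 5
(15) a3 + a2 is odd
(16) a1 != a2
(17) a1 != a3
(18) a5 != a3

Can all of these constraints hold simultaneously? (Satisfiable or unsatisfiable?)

One satisfying assignment is a1 = 4, a2 = 3, a3 = 6, a4 = 7, a5 = 3, a6 = 6.
For the less obvious constraints — constraint 3: a5 - a2 = 0; constraint 7: a1 - a2 = 1 — and the others hold by inspection.

Satisfiable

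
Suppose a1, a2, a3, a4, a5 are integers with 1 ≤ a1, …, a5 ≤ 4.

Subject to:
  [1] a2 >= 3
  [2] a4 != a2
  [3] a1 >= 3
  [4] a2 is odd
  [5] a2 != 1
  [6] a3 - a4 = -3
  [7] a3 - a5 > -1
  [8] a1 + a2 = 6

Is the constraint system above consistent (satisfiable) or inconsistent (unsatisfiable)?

Satisfiable

The assignment a1 = 3, a2 = 3, a3 = 1, a4 = 4, a5 = 1 works:
  constraint 6 holds since a3 - a4 = -3.
  constraint 7 holds since a3 - a5 = 0.
The rest check out directly.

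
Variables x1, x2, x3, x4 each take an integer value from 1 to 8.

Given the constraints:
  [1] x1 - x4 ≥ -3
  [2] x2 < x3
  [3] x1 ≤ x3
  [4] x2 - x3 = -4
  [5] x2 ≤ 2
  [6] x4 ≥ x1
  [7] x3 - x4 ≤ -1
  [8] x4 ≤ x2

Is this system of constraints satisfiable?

Unsatisfiable

Constraints 2, 7, and 8 give x2 < x3, x3 < x4, x4 ≤ x2. Chaining: x2 < x3 < x4 ≤ x2, which forces x2 < x2 — impossible.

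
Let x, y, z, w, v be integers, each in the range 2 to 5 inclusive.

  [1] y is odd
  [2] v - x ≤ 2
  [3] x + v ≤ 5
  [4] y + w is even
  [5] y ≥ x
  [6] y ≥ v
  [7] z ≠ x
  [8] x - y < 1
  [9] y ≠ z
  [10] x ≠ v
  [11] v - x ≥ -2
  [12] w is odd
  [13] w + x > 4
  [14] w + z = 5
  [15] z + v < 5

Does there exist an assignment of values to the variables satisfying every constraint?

One satisfying assignment is x = 3, y = 3, z = 2, w = 3, v = 2.
For the less obvious constraints — constraint 2: v - x = -1; constraint 3: x + v = 5; constraint 8: x - y = 0 — and the others hold by inspection.

Satisfiable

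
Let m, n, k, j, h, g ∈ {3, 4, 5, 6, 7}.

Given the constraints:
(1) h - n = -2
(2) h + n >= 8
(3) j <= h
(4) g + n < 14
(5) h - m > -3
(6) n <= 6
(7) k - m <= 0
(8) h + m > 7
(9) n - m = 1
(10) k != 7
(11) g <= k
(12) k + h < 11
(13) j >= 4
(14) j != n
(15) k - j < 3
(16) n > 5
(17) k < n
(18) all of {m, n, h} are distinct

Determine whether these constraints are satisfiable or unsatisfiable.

Try m = 5, n = 6, k = 5, j = 4, h = 4, g = 5.
Check constraint 1: h - n = -2; constraint 2: h + n = 10. The remaining constraints are straightforward to verify.

Satisfiable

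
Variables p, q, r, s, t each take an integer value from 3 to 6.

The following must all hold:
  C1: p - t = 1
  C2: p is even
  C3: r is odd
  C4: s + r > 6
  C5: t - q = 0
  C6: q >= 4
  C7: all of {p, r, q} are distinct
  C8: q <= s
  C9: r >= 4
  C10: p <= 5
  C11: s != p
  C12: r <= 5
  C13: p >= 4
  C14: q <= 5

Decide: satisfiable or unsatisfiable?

Constraints 6, 9, 10, 12, 13, and 14 confine each of p, r, q to the 2 values {4, 5}.
Constraint 7 requires all 3 of them to be distinct, but only 2 values are available — impossible by the pigeonhole principle.

Unsatisfiable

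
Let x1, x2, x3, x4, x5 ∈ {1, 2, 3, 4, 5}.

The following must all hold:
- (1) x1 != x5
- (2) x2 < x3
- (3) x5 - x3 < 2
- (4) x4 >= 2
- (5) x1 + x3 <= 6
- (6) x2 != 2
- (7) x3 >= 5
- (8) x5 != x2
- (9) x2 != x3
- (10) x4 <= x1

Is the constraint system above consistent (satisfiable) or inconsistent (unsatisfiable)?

From constraints 4 and 10: x1 ≥ x4 ≥ 2. From constraint 7: x3 ≥ 5. Hence x1 + x3 ≥ 7. But constraint 5 requires x1 + x3 ≤ 6, and 6 < 7. Contradiction.

Unsatisfiable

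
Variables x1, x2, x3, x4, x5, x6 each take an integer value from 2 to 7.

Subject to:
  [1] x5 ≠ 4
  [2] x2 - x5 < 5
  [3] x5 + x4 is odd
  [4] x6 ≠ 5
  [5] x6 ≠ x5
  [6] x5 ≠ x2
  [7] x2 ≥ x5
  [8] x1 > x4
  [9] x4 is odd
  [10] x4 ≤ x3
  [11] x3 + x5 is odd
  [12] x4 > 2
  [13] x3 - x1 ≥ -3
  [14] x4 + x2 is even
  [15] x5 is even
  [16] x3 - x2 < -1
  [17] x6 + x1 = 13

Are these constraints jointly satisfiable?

The assignment x1 = 6, x2 = 5, x3 = 3, x4 = 3, x5 = 2, x6 = 7 works:
  constraint 2 holds since x2 - x5 = 3.
  constraint 13 holds since x3 - x1 = -3.
  constraint 16 holds since x3 - x2 = -2.
The rest check out directly.

Satisfiable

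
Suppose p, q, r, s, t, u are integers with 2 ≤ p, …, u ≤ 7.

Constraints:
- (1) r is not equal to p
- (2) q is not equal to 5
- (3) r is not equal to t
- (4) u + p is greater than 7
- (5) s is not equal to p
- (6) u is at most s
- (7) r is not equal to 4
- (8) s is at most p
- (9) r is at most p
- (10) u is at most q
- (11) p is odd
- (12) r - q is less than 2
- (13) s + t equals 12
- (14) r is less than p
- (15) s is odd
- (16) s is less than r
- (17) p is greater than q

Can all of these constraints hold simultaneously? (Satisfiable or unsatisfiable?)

Satisfiable

Setting (p, q, r, s, t, u) = (7, 6, 6, 5, 7, 3) satisfies everything: constraint 4: u + p = 10; constraint 12: r - q = 0, and the others follow.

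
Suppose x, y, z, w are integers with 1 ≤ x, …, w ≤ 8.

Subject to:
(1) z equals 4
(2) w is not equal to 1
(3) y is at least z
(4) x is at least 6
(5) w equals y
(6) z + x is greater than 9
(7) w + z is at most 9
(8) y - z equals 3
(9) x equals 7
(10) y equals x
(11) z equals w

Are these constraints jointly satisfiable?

Unsatisfiable

Constraint 1 fixes z = 4 and constraint 9 fixes x = 7. Constraints 5, 10, and 11 give z = w = y = x, so z = x. But 4 ≠ 7 — contradiction.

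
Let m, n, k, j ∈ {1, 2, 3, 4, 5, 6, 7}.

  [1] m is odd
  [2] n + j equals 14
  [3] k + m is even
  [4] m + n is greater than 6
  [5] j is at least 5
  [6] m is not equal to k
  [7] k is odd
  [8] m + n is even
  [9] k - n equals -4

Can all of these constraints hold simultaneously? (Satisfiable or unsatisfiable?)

The assignment m = 1, n = 7, k = 3, j = 7 works:
  constraint 2 holds since n + j = 14.
  constraint 4 holds since m + n = 8.
  constraint 9 holds since k - n = -4.
The rest check out directly.

Satisfiable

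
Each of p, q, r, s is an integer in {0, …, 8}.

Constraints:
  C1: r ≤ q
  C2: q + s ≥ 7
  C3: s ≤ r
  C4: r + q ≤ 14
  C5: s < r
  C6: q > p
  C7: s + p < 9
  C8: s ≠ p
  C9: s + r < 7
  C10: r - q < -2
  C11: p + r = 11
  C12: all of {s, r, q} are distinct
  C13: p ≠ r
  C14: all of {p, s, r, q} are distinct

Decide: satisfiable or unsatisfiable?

Setting (p, q, r, s) = (6, 8, 5, 1) satisfies everything: constraint 2: q + s = 9; constraint 4: r + q = 13; constraint 7: s + p = 7, and the others follow.

Satisfiable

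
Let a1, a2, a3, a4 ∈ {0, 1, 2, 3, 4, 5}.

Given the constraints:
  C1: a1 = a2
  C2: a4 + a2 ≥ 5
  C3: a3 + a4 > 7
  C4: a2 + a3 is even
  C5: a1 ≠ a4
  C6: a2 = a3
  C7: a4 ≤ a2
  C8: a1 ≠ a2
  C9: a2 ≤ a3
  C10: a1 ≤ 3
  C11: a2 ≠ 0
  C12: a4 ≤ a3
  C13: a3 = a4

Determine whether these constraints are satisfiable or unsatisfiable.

Unsatisfiable

From constraints 1, 6, and 13, a1 = a2 = a3 = a4, so a1 = a4. But constraint 5 says a1 ≠ a4. Contradiction.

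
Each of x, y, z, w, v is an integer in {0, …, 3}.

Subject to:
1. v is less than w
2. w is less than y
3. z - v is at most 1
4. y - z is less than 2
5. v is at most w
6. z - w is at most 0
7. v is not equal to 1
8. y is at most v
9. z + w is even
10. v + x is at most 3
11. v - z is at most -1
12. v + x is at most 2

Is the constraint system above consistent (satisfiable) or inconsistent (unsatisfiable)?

Unsatisfiable

Constraints 2, 6, 8, and 11 give v < z, z ≤ w, w < y, y ≤ v. Chaining: v < z ≤ w < y ≤ v, which forces v < v — impossible.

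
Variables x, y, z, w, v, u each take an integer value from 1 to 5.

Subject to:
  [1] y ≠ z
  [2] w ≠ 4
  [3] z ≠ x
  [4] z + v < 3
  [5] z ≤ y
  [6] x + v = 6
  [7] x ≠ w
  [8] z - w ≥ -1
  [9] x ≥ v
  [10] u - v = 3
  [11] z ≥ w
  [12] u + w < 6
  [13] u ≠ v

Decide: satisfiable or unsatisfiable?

Setting (x, y, z, w, v, u) = (5, 3, 1, 1, 1, 4) satisfies everything: constraint 4: z + v = 2; constraint 6: x + v = 6, and the others follow.

Satisfiable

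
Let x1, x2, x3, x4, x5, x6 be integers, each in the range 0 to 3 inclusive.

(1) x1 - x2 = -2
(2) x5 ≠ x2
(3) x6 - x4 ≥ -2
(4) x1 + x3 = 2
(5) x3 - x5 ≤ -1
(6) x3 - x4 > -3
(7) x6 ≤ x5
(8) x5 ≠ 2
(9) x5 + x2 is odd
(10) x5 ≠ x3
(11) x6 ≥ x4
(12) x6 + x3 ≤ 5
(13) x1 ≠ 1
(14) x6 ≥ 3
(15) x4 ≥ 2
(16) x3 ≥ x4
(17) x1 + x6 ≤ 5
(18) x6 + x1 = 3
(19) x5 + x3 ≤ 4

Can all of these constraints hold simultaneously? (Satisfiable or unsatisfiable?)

Unsatisfiable

From constraints 7 and 14: x5 ≥ x6 ≥ 3. From constraints 15 and 16: x3 ≥ x4 ≥ 2. Hence x5 + x3 ≥ 5. But constraint 19 requires x5 + x3 ≤ 4, and 4 < 5. Contradiction.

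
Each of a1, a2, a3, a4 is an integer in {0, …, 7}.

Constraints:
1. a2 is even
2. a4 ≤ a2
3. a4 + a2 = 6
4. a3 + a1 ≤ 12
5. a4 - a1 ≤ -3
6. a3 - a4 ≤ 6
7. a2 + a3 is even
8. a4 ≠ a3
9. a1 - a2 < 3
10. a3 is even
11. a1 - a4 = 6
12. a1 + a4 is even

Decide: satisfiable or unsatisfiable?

Satisfiable

One satisfying assignment is a1 = 6, a2 = 6, a3 = 6, a4 = 0.
For the less obvious constraints — constraint 3: a4 + a2 = 6; constraint 4: a3 + a1 = 12; constraint 5: a4 - a1 = -6 — and the others hold by inspection.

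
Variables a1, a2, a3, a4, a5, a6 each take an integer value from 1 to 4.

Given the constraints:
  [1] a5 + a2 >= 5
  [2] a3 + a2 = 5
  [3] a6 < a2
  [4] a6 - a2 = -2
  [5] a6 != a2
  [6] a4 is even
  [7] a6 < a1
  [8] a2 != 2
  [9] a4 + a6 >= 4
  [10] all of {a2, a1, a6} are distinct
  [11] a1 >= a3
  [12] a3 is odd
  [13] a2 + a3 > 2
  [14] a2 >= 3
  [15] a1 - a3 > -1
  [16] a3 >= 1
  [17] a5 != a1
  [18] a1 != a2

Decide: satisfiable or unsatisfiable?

The assignment a1 = 3, a2 = 4, a3 = 1, a4 = 4, a5 = 4, a6 = 2 works:
  constraint 1 holds since a5 + a2 = 8.
  constraint 2 holds since a3 + a2 = 5.
  constraint 4 holds since a6 - a2 = -2.
The rest check out directly.

Satisfiable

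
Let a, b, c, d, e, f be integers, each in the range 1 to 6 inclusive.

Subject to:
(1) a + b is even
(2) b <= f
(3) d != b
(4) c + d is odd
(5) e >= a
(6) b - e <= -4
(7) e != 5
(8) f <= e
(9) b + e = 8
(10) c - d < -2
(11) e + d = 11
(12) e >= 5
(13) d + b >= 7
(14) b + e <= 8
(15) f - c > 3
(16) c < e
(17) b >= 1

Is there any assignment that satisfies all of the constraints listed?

The assignment a = 4, b = 2, c = 2, d = 5, e = 6, f = 6 works:
  constraint 6 holds since b - e = -4.
  constraint 9 holds since b + e = 8.
The rest check out directly.

Satisfiable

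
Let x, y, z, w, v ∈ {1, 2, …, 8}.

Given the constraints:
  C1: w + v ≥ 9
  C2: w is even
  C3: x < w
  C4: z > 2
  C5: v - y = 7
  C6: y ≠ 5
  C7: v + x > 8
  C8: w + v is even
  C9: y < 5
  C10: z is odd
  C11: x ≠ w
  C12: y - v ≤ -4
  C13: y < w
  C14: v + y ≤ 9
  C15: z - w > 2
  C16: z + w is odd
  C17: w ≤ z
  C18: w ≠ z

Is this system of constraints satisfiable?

One satisfying assignment is x = 1, y = 1, z = 7, w = 2, v = 8.
For the less obvious constraints — constraint 1: w + v = 10; constraint 5: v - y = 7; constraint 7: v + x = 9 — and the others hold by inspection.

Satisfiable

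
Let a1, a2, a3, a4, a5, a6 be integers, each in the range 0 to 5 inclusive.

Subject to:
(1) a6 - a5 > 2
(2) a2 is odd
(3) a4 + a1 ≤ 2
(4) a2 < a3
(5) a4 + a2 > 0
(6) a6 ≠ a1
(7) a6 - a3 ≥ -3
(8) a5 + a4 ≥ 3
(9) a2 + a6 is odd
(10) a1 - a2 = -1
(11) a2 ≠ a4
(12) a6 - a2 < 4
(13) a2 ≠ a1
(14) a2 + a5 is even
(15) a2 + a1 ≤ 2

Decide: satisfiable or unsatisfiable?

Setting (a1, a2, a3, a4, a5, a6) = (0, 1, 4, 2, 1, 4) satisfies everything: constraint 1: a6 - a5 = 3; constraint 3: a4 + a1 = 2; constraint 5: a4 + a2 = 3, and the others follow.

Satisfiable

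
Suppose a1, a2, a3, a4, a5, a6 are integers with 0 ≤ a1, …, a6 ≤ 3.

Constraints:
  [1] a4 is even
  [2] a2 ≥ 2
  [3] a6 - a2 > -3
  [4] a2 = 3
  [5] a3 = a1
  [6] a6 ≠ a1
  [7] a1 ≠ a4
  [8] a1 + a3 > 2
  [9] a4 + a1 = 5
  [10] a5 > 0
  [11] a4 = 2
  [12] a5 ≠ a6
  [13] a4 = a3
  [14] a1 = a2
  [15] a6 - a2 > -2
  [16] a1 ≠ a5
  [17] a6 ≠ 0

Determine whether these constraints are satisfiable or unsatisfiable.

Constraint 11 fixes a4 = 2 and constraint 4 fixes a2 = 3. Constraints 5, 13, and 14 give a4 = a3 = a1 = a2, so a4 = a2. But 2 ≠ 3 — contradiction.

Unsatisfiable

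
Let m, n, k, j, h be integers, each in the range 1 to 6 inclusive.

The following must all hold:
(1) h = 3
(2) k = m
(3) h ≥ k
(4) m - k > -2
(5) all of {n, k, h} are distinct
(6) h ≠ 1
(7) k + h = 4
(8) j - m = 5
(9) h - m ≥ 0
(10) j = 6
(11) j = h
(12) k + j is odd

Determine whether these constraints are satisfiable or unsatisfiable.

Constraint 10 fixes j = 6 and constraint 1 fixes h = 3, but constraint 11 requires j = h. Since 6 ≠ 3, contradiction.

Unsatisfiable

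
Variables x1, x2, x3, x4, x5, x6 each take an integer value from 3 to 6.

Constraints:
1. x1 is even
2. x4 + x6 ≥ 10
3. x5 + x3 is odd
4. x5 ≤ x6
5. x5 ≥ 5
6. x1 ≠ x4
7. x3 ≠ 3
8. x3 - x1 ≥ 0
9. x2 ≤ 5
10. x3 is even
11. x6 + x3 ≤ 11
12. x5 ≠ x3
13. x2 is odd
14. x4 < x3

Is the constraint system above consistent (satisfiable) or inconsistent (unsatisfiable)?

Satisfiable

Try x1 = 6, x2 = 3, x3 = 6, x4 = 5, x5 = 5, x6 = 5.
Check constraint 2: x4 + x6 = 10; constraint 8: x3 - x1 = 0. The remaining constraints are straightforward to verify.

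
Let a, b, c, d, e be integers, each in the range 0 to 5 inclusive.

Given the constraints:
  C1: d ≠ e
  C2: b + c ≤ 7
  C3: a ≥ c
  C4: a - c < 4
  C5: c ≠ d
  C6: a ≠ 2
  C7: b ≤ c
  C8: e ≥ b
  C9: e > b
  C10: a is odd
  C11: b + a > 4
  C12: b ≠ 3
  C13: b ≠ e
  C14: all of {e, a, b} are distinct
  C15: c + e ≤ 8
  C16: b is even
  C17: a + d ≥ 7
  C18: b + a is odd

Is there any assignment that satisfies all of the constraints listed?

Satisfiable

Setting (a, b, c, d, e) = (5, 0, 4, 5, 2) satisfies everything: constraint 2: b + c = 4; constraint 4: a - c = 1; constraint 11: b + a = 5, and the others follow.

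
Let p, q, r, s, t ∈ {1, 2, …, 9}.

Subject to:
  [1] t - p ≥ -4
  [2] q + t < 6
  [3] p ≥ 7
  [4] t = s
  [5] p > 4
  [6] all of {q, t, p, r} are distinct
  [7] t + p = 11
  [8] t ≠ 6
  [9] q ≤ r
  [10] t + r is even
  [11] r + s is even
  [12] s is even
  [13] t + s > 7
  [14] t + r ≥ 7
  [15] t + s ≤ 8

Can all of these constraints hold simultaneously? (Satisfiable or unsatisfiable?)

Try p = 7, q = 1, r = 6, s = 4, t = 4.
Check constraint 1: t - p = -3; constraint 2: q + t = 5. The remaining constraints are straightforward to verify.

Satisfiable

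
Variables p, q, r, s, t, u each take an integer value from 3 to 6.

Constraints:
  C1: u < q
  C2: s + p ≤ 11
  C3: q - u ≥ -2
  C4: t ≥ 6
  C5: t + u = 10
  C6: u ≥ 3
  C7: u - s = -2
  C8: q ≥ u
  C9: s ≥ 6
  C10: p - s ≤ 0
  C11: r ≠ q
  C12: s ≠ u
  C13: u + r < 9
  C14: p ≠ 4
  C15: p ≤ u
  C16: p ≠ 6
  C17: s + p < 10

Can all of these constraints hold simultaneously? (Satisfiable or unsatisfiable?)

Satisfiable

Setting (p, q, r, s, t, u) = (3, 5, 4, 6, 6, 4) satisfies everything: constraint 2: s + p = 9; constraint 3: q - u = 1, and the others follow.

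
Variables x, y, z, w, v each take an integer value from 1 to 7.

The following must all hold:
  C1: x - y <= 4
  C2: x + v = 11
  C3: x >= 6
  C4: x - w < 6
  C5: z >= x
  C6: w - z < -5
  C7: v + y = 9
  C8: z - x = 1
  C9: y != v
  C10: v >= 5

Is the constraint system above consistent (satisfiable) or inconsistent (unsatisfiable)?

Satisfiable

Setting (x, y, z, w, v) = (6, 4, 7, 1, 5) satisfies everything: constraint 1: x - y = 2; constraint 2: x + v = 11; constraint 4: x - w = 5, and the others follow.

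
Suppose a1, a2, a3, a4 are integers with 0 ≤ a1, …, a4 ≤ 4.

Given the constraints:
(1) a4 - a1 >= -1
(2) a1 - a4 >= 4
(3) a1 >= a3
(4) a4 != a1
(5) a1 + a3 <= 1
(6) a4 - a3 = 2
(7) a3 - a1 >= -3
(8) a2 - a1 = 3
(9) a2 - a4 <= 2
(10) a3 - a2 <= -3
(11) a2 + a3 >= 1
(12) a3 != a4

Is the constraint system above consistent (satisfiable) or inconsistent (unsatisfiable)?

Unsatisfiable

Constraints 2, 7, 9, and 10 give a4 − a2 ≥ -2, a2 − a3 ≥ 3, a3 − a1 ≥ -3, a1 − a4 ≥ 4.
Adding all 4 inequalities: the left sides telescope to 0, and the right sides sum to (-2) + 3 + (-3) + 4 = 2. So 0 ≥ 2, which is false.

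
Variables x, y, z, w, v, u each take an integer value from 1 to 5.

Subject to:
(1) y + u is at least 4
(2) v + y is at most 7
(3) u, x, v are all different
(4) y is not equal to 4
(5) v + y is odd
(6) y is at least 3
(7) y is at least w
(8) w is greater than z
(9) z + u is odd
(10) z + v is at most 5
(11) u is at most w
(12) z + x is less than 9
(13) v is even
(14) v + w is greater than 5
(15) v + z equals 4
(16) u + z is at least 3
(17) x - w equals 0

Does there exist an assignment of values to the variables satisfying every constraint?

Setting (x, y, z, w, v, u) = (4, 5, 2, 4, 2, 1) satisfies everything: constraint 1: y + u = 6; constraint 2: v + y = 7, and the others follow.

Satisfiable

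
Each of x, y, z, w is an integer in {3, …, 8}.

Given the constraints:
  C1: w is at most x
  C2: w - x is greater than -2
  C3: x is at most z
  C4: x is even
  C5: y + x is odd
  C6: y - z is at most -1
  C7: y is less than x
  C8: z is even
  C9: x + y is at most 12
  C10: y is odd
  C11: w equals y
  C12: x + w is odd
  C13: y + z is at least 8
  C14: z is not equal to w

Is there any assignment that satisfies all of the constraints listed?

Satisfiable

Setting (x, y, z, w) = (6, 5, 6, 5) satisfies everything: constraint 2: w - x = -1; constraint 6: y - z = -1; constraint 9: x + y = 11, and the others follow.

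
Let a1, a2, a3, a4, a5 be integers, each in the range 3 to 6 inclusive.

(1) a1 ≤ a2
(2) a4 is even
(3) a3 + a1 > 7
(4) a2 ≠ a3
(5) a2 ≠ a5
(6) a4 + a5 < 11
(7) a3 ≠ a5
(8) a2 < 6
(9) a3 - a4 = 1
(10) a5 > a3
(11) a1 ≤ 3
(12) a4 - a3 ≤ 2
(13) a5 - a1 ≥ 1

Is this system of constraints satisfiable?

Setting (a1, a2, a3, a4, a5) = (3, 3, 5, 4, 6) satisfies everything: constraint 3: a3 + a1 = 8; constraint 6: a4 + a5 = 10; constraint 9: a3 - a4 = 1, and the others follow.

Satisfiable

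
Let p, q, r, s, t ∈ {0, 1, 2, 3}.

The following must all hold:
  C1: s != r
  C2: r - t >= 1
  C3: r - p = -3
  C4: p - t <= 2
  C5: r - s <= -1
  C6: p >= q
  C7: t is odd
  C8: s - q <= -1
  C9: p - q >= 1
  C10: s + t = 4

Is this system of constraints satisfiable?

Unsatisfiable

Constraints 2, 4, 5, 8, and 9 give q − s ≥ 1, s − r ≥ 1, r − t ≥ 1, t − p ≥ -2, p − q ≥ 1.
Adding all 5 inequalities: the left sides telescope to 0, and the right sides sum to 1 + 1 + 1 + (-2) + 1 = 2. So 0 ≥ 2, which is false.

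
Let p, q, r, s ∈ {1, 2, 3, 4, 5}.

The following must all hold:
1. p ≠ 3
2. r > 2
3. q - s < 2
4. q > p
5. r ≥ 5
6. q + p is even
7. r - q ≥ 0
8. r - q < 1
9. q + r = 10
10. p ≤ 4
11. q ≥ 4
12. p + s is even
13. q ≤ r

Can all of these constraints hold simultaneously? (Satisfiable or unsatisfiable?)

Satisfiable

The assignment p = 1, q = 5, r = 5, s = 5 works:
  constraint 3 holds since q - s = 0.
  constraint 7 holds since r - q = 0.
The rest check out directly.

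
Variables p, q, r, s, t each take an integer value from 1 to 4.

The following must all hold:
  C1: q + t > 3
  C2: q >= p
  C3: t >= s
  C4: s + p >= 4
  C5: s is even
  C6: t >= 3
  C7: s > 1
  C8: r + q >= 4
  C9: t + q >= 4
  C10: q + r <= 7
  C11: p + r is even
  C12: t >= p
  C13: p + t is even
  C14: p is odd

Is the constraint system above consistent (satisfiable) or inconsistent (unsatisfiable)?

Try p = 3, q = 3, r = 1, s = 2, t = 3.
Check constraint 1: q + t = 6; constraint 4: s + p = 5; constraint 8: r + q = 4. The remaining constraints are straightforward to verify.

Satisfiable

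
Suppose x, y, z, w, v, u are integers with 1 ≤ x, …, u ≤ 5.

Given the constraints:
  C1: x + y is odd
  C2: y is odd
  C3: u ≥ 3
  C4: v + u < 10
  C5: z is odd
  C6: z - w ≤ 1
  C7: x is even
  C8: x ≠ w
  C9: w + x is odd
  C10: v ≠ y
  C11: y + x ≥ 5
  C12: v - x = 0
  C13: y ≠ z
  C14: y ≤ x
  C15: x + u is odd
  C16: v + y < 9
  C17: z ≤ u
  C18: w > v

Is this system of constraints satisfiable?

Try x = 4, y = 3, z = 5, w = 5, v = 4, u = 5.
Check constraint 4: v + u = 9; constraint 6: z - w = 0; constraint 11: y + x = 7. The remaining constraints are straightforward to verify.

Satisfiable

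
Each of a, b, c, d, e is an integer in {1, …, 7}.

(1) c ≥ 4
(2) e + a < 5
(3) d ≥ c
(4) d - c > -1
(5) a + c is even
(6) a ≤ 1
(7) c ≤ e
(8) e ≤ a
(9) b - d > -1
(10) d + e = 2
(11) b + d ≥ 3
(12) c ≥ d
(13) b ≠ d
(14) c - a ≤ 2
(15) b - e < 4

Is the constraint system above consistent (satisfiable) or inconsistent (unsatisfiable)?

Unsatisfiable

From constraints 1 and 7: e ≥ c and c ≥ 4, so e ≥ 4. From constraints 6 and 8: e ≤ a and a ≤ 1, so e ≤ 1. But 1 < 4, so no value of e works.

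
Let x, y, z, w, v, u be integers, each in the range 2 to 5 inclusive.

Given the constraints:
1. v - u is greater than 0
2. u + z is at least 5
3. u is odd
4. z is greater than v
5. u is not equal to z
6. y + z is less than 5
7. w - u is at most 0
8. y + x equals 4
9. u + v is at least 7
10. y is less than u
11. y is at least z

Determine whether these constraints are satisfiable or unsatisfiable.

Unsatisfiable

Constraints 1, 4, 10, and 11 give z ≤ y, y < u, u < v, v < z. Chaining: z ≤ y < u < v < z, which forces z < z — impossible.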